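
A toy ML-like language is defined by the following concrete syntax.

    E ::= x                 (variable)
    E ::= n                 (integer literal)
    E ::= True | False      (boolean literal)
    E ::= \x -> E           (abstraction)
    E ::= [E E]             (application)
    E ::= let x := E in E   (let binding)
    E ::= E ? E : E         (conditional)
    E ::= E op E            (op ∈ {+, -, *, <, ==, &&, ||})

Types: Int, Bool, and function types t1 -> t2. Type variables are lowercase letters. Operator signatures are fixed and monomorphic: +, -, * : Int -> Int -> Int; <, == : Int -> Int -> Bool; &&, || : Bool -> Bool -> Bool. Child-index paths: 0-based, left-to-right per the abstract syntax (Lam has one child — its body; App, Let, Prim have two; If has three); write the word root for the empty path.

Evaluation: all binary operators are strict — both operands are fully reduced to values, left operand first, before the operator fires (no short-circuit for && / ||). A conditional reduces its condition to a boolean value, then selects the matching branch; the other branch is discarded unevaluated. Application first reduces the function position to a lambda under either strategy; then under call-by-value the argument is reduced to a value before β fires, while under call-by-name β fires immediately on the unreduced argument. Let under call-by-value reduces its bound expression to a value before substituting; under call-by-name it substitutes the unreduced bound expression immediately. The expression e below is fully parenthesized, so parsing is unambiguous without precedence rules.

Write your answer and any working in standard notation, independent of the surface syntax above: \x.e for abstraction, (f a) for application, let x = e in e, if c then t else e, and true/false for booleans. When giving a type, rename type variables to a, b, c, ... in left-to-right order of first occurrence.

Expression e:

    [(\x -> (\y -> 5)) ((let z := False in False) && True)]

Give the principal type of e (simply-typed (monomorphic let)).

Answer: a -> Int

Derivation:
\y._ : b -> Int
\x._ : a -> b -> Int
let z : Bool
  unify Bool ~ Bool
  unify Bool ~ Bool
  unify a -> b -> Int ~ Bool -> c
  unify a ~ Bool
  unify b -> Int ~ c
_ _ : b -> Int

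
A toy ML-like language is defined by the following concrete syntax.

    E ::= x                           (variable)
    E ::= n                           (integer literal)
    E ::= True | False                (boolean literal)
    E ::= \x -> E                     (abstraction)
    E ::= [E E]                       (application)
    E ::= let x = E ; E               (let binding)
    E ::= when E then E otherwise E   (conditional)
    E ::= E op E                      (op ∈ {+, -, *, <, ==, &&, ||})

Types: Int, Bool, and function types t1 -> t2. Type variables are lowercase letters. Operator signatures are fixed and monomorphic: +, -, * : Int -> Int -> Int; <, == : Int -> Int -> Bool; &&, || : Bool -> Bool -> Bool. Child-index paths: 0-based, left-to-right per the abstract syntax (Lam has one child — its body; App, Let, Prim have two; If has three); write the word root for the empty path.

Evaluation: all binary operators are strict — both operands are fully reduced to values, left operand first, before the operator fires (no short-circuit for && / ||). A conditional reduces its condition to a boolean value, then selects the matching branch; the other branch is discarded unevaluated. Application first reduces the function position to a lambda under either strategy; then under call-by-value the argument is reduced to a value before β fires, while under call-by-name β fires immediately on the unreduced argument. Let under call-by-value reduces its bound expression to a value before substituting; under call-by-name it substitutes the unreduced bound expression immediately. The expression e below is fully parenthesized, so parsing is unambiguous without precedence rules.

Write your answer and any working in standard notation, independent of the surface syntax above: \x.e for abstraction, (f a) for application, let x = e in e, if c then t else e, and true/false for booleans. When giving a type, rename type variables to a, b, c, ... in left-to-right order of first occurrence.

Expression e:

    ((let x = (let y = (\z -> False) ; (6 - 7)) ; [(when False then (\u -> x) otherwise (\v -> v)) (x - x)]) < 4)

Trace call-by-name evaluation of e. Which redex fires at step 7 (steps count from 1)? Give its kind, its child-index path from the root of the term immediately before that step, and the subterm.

Trace:
step 0: ((let x = (let y = (\z.false) in (6 - 7)) in ((if false then (\u.x) else (\v.v)) (x - x))) < 4)
step 1: [let@0] (((if false then (\u.(let y = (\z.false) in (6 - 7))) else (\v.v)) ((let y = (\z.false) in (6 - 7)) - (let y = (\z.false) in (6 - 7)))) < 4)
step 2: [if@0.0] (((\v.v) ((let y = (\z.false) in (6 - 7)) - (let y = (\z.false) in (6 - 7)))) < 4)
step 3: [beta@0] (((let y = (\z.false) in (6 - 7)) - (let y = (\z.false) in (6 - 7))) < 4)
step 4: [let@0.0] (((6 - 7) - (let y = (\z.false) in (6 - 7))) < 4)
step 5: [delta@0.0] ((-1 - (let y = (\z.false) in (6 - 7))) < 4)
step 6: [let@0.1] ((-1 - (6 - 7)) < 4)
step 7: [delta@0.1] ((-1 - -1) < 4)

Answer: delta at 0.1 : (6 - 7)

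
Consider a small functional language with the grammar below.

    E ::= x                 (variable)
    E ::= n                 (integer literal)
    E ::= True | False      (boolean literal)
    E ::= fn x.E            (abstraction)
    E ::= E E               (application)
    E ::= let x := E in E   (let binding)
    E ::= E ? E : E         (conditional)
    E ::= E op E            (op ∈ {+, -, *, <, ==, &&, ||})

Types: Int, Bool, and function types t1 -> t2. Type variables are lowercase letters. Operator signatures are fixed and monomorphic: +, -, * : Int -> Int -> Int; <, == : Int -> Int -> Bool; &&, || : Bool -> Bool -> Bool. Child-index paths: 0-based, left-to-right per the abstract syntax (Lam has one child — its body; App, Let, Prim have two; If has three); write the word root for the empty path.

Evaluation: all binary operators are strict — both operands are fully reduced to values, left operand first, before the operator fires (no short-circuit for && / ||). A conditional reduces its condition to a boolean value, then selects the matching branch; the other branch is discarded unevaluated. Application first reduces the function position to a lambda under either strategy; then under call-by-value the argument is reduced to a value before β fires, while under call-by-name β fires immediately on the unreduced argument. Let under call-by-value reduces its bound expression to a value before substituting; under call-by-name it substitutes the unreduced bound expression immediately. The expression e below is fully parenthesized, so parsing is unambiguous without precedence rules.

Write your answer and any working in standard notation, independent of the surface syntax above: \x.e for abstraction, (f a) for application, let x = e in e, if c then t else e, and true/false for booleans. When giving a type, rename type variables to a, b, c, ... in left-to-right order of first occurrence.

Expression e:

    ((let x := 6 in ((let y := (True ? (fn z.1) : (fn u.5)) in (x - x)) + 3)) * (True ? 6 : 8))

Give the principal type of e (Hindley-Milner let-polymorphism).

Working:
let x : Int
  unify Bool ~ Bool
\z._ : a -> Int
\u._ : b -> Int
  unify a -> Int ~ b -> Int
  unify a ~ b
  unify Int ~ Int
let y : forall. b -> Int
x : Int
  unify Int ~ Int
x : Int
  unify Int ~ Int
  unify Int ~ Int
  unify Int ~ Int
  unify Int ~ Int
  unify Bool ~ Bool
  unify Int ~ Int
  unify Int ~ Int

Answer: Int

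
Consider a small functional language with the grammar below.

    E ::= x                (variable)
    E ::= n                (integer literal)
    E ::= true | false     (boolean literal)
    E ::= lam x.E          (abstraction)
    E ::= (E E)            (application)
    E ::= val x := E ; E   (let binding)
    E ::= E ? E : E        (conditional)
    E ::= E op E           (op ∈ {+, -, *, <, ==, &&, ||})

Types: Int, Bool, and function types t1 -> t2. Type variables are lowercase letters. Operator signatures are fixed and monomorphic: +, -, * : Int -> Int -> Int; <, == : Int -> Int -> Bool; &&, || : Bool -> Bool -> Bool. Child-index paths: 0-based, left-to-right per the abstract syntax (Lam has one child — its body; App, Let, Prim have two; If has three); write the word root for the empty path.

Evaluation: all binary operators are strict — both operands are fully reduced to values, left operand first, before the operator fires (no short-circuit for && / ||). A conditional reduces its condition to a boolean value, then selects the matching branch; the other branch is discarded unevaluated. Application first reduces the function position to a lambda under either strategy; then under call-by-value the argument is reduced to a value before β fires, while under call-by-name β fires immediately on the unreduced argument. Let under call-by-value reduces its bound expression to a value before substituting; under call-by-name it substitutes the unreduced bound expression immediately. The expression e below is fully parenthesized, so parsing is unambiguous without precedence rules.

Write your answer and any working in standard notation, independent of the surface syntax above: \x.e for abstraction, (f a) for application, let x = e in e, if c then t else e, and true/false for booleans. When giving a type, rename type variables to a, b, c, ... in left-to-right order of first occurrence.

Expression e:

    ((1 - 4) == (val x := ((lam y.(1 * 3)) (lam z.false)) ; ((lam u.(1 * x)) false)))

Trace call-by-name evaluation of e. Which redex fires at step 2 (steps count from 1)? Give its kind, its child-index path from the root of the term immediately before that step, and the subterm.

Answer: let at 1 : (let x = ((\y.(1 * 3)) (\z.false)) in ((\u.(1 * x)) false))

Working:
step 0: ((1 - 4) == (let x = ((\y.(1 * 3)) (\z.false)) in ((\u.(1 * x)) false)))
step 1: [delta@0] (-3 == (let x = ((\y.(1 * 3)) (\z.false)) in ((\u.(1 * x)) false)))
step 2: [let@1] (-3 == ((\u.(1 * ((\y.(1 * 3)) (\z.false)))) false))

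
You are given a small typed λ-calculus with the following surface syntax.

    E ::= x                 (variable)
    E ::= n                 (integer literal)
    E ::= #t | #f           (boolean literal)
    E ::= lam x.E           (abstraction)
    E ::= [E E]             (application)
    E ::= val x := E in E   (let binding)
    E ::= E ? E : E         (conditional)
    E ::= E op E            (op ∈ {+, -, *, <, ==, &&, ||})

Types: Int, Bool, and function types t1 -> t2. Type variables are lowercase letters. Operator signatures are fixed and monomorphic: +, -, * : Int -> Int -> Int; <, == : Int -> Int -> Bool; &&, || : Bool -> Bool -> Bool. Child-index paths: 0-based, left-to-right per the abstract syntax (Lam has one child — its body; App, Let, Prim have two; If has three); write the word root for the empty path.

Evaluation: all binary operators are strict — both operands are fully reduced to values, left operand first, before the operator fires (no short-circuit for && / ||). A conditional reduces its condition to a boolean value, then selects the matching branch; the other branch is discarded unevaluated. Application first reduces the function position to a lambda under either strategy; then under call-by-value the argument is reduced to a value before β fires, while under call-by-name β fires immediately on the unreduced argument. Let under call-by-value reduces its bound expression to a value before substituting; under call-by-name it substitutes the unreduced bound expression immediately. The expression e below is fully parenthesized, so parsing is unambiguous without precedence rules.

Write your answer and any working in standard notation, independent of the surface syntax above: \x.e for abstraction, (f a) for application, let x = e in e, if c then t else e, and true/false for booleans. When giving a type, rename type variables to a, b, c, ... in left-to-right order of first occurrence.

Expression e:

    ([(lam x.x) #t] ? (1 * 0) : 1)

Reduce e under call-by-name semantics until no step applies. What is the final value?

Answer: 0

Trace:
step 0: (if ((\x.x) true) then (1 * 0) else 1)
step 1: [beta@0] (if true then (1 * 0) else 1)
step 2: [if@root] (1 * 0)
step 3: [delta@root] 0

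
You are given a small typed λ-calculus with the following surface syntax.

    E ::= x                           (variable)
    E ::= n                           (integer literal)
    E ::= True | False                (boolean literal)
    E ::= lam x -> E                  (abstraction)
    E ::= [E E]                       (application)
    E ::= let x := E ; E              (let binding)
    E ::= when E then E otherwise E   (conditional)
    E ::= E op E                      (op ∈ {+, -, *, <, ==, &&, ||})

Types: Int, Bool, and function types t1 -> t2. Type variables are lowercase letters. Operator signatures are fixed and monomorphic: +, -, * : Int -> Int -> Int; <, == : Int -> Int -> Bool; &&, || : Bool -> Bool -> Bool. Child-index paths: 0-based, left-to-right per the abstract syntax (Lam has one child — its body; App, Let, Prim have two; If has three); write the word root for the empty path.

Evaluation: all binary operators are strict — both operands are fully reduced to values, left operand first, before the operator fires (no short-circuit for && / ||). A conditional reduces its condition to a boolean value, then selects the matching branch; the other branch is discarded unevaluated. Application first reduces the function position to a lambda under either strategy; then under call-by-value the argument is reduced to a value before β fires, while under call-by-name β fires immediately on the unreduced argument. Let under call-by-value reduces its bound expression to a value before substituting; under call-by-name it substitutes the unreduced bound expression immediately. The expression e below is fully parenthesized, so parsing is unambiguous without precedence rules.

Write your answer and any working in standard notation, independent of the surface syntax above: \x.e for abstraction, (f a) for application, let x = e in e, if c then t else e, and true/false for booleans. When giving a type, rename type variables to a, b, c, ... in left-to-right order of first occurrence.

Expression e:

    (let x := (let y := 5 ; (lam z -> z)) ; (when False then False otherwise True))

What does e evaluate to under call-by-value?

Working:
step 0: (let x = (let y = 5 in (\z.z)) in (if false then false else true))
step 1: [let@0] (let x = (\z.z) in (if false then false else true))
step 2: [let@root] (if false then false else true)
step 3: [if@root] true

Answer: true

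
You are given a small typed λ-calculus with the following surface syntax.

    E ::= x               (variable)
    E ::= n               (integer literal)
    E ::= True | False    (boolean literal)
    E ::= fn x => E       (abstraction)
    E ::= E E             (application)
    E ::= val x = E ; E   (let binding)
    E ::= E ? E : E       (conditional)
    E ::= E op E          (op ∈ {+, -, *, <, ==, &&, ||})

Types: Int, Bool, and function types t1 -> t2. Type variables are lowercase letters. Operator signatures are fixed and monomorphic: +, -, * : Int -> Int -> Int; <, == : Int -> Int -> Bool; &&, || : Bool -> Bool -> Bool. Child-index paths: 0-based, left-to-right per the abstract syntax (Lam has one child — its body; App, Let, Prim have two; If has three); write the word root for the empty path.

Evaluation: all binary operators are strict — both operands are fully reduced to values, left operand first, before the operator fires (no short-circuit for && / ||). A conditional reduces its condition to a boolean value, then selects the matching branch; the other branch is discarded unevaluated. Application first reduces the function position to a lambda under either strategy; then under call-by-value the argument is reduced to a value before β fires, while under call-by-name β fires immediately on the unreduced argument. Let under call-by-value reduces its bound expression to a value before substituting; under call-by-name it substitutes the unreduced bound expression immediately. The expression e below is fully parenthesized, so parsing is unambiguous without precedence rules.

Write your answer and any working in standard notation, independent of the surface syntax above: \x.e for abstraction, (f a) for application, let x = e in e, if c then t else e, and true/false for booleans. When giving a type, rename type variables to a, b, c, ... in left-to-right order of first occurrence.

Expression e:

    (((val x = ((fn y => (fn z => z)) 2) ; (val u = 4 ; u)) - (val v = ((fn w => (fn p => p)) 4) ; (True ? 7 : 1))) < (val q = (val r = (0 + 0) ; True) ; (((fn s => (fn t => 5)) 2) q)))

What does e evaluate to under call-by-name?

Trace:
step 0: (((let x = ((\y.(\z.z)) 2) in (let u = 4 in u)) - (let v = ((\w.(\p.p)) 4) in (if true then 7 else 1))) < (let q = (let r = (0 + 0) in true) in (((\s.(\t.5)) 2) q)))
step 1: [let@0.0] (((let u = 4 in u) - (let v = ((\w.(\p.p)) 4) in (if true then 7 else 1))) < (let q = (let r = (0 + 0) in true) in (((\s.(\t.5)) 2) q)))
step 2: [let@0.0] ((4 - (let v = ((\w.(\p.p)) 4) in (if true then 7 else 1))) < (let q = (let r = (0 + 0) in true) in (((\s.(\t.5)) 2) q)))
step 3: [let@0.1] ((4 - (if true then 7 else 1)) < (let q = (let r = (0 + 0) in true) in (((\s.(\t.5)) 2) q)))
step 4: [if@0.1] ((4 - 7) < (let q = (let r = (0 + 0) in true) in (((\s.(\t.5)) 2) q)))
step 5: [delta@0] (-3 < (let q = (let r = (0 + 0) in true) in (((\s.(\t.5)) 2) q)))
step 6: [let@1] (-3 < (((\s.(\t.5)) 2) (let r = (0 + 0) in true)))
step 7: [beta@1.0] (-3 < ((\t.5) (let r = (0 + 0) in true)))
step 8: [beta@1] (-3 < 5)
step 9: [delta@root] true

Answer: true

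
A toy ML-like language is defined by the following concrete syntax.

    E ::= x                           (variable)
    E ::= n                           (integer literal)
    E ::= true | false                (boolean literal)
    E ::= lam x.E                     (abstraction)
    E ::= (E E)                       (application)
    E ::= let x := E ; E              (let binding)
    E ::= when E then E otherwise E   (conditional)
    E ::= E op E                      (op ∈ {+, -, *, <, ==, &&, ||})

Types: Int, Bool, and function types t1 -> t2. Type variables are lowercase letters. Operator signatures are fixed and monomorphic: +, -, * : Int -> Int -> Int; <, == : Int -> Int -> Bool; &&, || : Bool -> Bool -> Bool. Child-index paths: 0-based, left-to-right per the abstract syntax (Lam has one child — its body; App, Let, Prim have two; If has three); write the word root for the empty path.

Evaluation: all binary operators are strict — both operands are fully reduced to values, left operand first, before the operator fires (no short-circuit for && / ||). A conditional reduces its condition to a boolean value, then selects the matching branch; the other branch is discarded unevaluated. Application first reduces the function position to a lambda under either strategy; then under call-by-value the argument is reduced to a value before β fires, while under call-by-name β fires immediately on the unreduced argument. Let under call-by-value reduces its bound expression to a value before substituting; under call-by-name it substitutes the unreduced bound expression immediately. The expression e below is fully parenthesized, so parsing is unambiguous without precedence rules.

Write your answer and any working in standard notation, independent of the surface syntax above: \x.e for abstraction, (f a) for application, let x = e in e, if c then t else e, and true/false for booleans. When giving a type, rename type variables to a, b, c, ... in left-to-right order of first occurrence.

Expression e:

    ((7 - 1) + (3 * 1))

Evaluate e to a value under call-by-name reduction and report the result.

Answer: 9

Derivation:
step 0: ((7 - 1) + (3 * 1))
step 1: [delta@0] (6 + (3 * 1))
step 2: [delta@1] (6 + 3)
step 3: [delta@root] 9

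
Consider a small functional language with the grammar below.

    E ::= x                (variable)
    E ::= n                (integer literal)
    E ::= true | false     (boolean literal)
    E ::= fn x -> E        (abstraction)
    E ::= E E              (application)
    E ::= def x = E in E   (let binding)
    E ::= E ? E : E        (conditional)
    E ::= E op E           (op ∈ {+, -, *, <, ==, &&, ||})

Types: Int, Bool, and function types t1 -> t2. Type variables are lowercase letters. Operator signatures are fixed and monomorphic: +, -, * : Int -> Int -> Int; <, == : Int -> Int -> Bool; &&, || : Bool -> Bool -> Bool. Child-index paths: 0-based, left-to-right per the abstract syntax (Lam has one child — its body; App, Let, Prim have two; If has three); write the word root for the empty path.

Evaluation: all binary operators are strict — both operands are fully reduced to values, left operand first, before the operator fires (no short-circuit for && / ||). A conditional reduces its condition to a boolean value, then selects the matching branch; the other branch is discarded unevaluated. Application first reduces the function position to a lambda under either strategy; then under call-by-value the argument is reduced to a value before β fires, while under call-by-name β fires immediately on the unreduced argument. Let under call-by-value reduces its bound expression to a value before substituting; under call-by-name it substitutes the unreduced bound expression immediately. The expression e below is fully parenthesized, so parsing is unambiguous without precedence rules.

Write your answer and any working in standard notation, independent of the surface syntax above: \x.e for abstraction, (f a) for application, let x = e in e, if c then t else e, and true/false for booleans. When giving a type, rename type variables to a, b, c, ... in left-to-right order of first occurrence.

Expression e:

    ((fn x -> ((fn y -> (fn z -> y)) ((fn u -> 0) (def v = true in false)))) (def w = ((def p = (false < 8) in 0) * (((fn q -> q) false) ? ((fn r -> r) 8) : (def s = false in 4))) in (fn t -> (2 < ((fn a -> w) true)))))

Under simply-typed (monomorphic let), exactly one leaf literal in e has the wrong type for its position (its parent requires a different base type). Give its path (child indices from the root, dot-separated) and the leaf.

Derivation:
y : b
\z._ : c -> b
\y._ : b -> c -> b
\u._ : d -> Int
let v : Bool
  unify d -> Int ~ Bool -> e
  unify d ~ Bool
  unify Int ~ e
_ _ : Int
  unify b -> c -> b ~ Int -> f
  unify b ~ Int
  unify c -> Int ~ f
_ _ : c -> Int
\x._ : a -> c -> Int
  unify Bool ~ Int
  FAIL: mismatch Bool ~ Int

Answer: 1.0.0.0.0 : false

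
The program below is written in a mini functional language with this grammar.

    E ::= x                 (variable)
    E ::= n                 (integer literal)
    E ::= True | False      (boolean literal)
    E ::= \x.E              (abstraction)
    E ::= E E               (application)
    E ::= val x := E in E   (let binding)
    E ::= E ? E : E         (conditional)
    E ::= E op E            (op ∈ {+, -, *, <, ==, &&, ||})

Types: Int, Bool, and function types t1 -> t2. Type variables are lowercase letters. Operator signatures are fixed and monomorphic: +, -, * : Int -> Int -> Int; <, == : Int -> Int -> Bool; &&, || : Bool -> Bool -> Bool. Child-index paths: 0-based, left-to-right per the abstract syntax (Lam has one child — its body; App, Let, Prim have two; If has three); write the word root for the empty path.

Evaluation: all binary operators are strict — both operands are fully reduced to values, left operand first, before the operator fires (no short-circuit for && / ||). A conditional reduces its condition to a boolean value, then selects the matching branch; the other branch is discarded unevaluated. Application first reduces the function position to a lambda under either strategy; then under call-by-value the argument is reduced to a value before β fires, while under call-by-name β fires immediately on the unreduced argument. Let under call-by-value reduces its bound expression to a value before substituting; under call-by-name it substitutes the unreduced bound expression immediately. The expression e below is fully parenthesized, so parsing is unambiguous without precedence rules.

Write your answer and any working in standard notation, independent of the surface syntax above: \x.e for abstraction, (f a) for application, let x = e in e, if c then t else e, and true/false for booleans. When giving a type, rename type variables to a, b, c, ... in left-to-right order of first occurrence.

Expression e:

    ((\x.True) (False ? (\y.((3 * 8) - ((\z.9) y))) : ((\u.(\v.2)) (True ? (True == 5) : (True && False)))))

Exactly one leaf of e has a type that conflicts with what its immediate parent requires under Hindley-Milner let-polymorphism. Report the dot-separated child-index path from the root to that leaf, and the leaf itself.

Answer: 1.2.1.1.0 : true

Working:
\x._ : a -> Bool
  unify Bool ~ Bool
  unify Int ~ Int
  unify Int ~ Int
  unify Int ~ Int
\z._ : c -> Int
y : b
  unify c -> Int ~ b -> d
  unify c ~ b
  unify Int ~ d
_ _ : Int
  unify Int ~ Int
\y._ : b -> Int
\v._ : f -> Int
\u._ : e -> f -> Int
  unify Bool ~ Bool
  unify Bool ~ Int
  FAIL: mismatch Bool ~ Int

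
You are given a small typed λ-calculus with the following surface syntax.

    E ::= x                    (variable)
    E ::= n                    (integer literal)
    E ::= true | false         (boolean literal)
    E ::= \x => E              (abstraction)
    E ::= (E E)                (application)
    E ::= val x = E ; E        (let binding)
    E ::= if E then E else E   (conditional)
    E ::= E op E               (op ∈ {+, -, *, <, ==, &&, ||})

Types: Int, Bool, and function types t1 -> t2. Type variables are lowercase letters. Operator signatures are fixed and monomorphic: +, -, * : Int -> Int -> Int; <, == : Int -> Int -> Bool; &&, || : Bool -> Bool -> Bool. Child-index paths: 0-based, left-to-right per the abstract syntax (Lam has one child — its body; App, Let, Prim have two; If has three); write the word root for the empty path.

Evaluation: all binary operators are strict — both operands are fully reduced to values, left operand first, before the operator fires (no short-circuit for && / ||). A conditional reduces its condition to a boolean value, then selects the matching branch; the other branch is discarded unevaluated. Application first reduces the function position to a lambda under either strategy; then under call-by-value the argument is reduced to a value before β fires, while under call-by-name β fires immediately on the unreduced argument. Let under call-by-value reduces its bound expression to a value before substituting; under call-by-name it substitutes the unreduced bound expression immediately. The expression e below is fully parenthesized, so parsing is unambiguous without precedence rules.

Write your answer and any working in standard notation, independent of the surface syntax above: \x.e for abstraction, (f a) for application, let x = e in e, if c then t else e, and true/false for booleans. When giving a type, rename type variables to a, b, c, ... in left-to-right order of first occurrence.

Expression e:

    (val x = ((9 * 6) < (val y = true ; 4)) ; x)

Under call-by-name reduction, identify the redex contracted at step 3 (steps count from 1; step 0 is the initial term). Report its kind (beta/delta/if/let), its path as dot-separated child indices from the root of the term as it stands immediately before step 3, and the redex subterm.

Working:
step 0: (let x = ((9 * 6) < (let y = true in 4)) in x)
step 1: [let@root] ((9 * 6) < (let y = true in 4))
step 2: [delta@0] (54 < (let y = true in 4))
step 3: [let@1] (54 < 4)

Answer: let at 1 : (let y = true in 4)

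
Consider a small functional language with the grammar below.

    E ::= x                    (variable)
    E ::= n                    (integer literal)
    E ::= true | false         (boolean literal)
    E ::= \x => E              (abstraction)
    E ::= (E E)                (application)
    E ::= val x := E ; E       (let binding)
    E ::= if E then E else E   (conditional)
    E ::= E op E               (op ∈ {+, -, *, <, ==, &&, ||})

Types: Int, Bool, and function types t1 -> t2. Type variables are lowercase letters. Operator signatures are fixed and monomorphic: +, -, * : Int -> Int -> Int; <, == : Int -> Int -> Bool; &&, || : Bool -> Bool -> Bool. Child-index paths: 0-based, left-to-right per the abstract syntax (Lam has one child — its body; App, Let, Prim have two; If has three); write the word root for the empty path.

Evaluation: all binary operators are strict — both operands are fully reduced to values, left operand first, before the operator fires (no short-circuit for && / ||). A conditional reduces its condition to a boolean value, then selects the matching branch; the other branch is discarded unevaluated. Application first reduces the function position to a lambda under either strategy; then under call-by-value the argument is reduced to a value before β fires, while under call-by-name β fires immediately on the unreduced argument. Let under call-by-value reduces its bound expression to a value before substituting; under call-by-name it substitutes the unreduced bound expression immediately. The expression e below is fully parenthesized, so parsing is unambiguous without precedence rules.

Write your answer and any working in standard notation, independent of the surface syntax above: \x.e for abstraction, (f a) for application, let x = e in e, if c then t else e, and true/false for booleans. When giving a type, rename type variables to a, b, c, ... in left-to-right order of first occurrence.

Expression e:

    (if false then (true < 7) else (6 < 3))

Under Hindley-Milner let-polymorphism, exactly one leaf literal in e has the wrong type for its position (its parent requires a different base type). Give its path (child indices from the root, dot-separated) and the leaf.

Answer: 1.0 : true

Trace:
  unify Bool ~ Bool
  unify Bool ~ Int
  FAIL: mismatch Bool ~ Int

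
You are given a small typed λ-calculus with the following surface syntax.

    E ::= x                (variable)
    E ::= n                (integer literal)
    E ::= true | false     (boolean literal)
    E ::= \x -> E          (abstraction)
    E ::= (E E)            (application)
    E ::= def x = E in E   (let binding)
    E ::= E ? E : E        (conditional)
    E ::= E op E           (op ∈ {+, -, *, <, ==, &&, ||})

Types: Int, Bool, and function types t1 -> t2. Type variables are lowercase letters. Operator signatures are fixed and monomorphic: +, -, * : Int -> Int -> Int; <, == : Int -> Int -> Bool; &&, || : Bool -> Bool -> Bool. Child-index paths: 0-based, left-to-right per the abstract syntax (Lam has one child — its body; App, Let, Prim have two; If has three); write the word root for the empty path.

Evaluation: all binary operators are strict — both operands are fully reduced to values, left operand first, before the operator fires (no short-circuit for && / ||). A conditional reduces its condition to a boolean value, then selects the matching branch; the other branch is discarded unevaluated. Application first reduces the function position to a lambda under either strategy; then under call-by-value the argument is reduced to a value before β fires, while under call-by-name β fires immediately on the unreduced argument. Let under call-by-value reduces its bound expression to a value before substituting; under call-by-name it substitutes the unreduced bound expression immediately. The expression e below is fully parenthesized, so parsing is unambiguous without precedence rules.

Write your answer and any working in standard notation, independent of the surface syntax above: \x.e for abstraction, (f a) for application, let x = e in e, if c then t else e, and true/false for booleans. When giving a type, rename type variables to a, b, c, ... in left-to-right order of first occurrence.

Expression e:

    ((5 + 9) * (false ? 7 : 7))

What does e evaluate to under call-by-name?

Working:
step 0: ((5 + 9) * (if false then 7 else 7))
step 1: [delta@0] (14 * (if false then 7 else 7))
step 2: [if@1] (14 * 7)
step 3: [delta@root] 98

Answer: 98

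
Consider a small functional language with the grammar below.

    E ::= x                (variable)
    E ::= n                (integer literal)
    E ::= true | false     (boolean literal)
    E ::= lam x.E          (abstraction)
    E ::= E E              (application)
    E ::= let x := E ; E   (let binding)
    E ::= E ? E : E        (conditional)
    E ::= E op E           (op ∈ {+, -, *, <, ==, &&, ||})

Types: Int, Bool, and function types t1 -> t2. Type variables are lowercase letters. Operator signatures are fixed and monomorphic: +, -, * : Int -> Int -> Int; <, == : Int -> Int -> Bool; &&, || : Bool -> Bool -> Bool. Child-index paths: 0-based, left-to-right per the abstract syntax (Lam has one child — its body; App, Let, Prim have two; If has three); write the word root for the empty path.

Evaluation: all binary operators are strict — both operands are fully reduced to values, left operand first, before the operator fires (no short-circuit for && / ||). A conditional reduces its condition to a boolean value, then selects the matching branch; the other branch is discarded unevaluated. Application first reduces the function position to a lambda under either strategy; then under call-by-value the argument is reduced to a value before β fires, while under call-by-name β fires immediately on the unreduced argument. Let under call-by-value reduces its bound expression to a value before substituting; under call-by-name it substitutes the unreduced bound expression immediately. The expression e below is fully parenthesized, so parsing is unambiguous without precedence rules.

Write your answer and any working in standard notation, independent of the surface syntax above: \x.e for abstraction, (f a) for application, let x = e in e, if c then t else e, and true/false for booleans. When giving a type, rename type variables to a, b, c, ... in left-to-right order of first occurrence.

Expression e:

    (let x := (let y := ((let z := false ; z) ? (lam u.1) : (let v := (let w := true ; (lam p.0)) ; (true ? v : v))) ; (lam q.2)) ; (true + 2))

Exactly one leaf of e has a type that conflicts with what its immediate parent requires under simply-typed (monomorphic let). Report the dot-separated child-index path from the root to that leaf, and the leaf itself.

Answer: 1.0 : true

Working:
let z : Bool
z : Bool
  unify Bool ~ Bool
\u._ : a -> Int
let w : Bool
\p._ : b -> Int
let v : b -> Int
  unify Bool ~ Bool
v : b -> Int
v : b -> Int
  unify b -> Int ~ b -> Int
  unify b ~ b
  unify Int ~ Int
  unify a -> Int ~ b -> Int
  unify a ~ b
  unify Int ~ Int
let y : b -> Int
\q._ : c -> Int
let x : c -> Int
  unify Bool ~ Int
  FAIL: mismatch Bool ~ Int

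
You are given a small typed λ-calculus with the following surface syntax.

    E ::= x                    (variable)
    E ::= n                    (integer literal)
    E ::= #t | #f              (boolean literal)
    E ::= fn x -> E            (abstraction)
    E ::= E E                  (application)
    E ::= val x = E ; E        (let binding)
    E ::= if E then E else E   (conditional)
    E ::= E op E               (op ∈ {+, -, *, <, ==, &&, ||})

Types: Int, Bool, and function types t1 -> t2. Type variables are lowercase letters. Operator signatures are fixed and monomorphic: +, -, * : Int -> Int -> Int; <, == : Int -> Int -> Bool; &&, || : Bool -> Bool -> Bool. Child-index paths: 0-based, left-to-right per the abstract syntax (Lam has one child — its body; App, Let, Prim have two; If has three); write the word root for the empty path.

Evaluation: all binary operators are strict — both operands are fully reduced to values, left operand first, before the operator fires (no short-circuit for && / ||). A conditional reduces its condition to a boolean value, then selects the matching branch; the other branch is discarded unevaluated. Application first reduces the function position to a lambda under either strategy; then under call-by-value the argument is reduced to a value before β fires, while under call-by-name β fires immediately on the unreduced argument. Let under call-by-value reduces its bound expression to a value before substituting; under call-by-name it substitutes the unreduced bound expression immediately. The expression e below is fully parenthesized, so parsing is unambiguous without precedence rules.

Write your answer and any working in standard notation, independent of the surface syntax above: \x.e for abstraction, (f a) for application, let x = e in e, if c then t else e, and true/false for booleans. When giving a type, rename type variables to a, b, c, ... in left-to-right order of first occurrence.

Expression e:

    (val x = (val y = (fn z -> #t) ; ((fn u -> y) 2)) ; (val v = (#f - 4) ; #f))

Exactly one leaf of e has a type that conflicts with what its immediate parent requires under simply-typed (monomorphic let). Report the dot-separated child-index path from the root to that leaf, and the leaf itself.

Derivation:
\z._ : a -> Bool
let y : a -> Bool
y : a -> Bool
\u._ : b -> a -> Bool
  unify b -> a -> Bool ~ Int -> c
  unify b ~ Int
  unify a -> Bool ~ c
_ _ : a -> Bool
let x : a -> Bool
  unify Bool ~ Int
  FAIL: mismatch Bool ~ Int

Answer: 1.0.0 : false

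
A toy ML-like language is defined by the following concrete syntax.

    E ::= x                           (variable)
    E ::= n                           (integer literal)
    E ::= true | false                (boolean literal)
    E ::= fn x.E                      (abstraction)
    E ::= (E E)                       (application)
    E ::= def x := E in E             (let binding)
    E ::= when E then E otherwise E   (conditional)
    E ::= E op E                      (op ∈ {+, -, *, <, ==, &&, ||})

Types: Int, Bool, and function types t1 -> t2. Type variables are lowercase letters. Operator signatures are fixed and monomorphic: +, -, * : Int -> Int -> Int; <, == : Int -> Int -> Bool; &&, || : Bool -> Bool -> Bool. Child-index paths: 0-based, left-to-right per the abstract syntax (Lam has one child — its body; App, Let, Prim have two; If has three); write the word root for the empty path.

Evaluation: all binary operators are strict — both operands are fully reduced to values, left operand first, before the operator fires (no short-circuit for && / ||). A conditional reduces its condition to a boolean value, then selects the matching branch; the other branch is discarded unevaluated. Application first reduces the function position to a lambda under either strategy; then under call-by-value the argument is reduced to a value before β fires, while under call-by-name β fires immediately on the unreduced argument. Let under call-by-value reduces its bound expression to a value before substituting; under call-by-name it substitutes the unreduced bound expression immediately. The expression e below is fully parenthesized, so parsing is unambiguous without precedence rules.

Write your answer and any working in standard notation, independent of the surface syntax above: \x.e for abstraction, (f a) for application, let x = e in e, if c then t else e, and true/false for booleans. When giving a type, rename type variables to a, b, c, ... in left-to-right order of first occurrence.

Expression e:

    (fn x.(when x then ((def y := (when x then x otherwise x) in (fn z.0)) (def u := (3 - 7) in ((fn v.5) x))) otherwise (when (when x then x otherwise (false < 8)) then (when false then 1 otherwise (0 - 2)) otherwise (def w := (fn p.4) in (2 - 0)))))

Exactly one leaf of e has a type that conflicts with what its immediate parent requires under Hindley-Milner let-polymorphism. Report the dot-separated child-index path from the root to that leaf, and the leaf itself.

Working:
x : a
  unify a ~ Bool
x : Bool
  unify Bool ~ Bool
x : Bool
x : Bool
  unify Bool ~ Bool
let y : Bool
\z._ : b -> Int
  unify Int ~ Int
  unify Int ~ Int
let u : Int
\v._ : c -> Int
x : Bool
  unify c -> Int ~ Bool -> d
  unify c ~ Bool
  unify Int ~ d
_ _ : Int
  unify b -> Int ~ Int -> e
  unify b ~ Int
  unify Int ~ e
_ _ : Int
x : Bool
  unify Bool ~ Bool
x : Bool
  unify Bool ~ Int
  FAIL: mismatch Bool ~ Int

Answer: 0.2.0.2.0 : false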